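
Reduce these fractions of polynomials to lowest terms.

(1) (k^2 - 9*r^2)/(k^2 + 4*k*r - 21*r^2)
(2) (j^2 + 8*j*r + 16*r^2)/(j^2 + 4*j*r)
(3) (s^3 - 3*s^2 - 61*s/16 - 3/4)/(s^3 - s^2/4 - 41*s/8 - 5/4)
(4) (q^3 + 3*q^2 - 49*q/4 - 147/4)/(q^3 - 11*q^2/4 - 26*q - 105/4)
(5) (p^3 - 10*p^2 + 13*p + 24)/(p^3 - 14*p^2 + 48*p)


(1) = (k + 3*r)/(k + 7*r)
(2) = (j + 4*r)/j
(3) = (4*s^2 - 13*s - 12)/(4*s^2 - 2*s - 20)
(4) = (4*q^2 - 49)/(4*q^2 - 23*q - 35)
(5) = (p^2 - 2*p - 3)/(p^2 - 6*p)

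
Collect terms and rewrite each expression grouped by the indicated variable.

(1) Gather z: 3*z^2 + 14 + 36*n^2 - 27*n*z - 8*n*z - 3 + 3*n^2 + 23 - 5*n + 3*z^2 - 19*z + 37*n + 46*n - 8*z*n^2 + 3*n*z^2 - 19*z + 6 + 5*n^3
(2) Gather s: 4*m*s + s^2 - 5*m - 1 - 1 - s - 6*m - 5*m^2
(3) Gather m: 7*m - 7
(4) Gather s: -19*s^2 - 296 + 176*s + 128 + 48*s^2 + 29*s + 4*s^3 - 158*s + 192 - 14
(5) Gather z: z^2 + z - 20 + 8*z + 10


(1) = 5*n^3 + 39*n^2 + 78*n + z^2*(3*n + 6) + z*(-8*n^2 - 35*n - 38) + 40
(2) = -5*m^2 - 11*m + s^2 + s*(4*m - 1) - 2
(3) = 7*m - 7
(4) = 4*s^3 + 29*s^2 + 47*s + 10
(5) = z^2 + 9*z - 10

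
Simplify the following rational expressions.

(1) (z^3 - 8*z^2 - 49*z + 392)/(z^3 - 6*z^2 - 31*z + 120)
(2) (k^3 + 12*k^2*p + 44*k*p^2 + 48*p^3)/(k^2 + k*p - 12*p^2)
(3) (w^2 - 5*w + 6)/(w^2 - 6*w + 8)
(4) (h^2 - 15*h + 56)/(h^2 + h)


(1) = (z^2 - 49)/(z^2 + 2*z - 15)
(2) = (-k^2 - 8*k*p - 12*p^2)/(-k + 3*p)
(3) = (w - 3)/(w - 4)
(4) = (h^2 - 15*h + 56)/(h^2 + h)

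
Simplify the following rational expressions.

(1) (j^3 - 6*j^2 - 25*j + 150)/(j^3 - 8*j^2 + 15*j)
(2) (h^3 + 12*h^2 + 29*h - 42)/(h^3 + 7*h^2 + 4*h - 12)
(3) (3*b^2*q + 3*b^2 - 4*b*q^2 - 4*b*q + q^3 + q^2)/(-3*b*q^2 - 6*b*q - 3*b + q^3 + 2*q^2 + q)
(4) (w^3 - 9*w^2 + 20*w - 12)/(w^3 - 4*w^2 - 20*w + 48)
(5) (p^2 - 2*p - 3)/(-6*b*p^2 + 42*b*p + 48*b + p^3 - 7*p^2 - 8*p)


(1) = (j^2 - j - 30)/(j^2 - 3*j)
(2) = (h + 7)/(h + 2)
(3) = (-b + q)/(q + 1)
(4) = (w - 1)/(w + 4)
(5) = (p - 3)/(-6*b*p + 48*b + p^2 - 8*p)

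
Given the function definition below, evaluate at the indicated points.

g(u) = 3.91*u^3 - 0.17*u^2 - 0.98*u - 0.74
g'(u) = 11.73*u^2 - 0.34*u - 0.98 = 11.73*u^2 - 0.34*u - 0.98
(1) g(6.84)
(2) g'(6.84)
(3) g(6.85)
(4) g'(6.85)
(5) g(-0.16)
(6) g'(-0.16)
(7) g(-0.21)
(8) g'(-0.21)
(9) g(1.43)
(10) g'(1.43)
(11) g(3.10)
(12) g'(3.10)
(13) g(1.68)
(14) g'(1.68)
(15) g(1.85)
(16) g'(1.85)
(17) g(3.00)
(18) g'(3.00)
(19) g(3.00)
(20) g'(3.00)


(1) = 1235.86
(2) = 545.49
(3) = 1241.32
(4) = 547.09
(5) = -0.60
(6) = -0.63
(7) = -0.58
(8) = -0.39
(9) = 8.94
(10) = 22.52
(11) = 111.07
(12) = 110.69
(13) = 15.67
(14) = 31.56
(15) = 21.62
(16) = 38.54
(17) = 100.36
(18) = 103.57
(19) = 100.36
(20) = 103.57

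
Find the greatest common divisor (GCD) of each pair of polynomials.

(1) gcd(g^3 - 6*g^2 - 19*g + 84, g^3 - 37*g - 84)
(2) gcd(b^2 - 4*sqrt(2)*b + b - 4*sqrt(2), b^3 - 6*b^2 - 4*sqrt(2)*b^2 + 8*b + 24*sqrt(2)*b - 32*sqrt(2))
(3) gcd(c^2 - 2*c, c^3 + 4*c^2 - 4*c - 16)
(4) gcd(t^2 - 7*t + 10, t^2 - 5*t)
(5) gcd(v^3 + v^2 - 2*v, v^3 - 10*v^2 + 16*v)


(1) = g^2 - 3*g - 28
(2) = gcd((b + 1)*(b - 4*sqrt(2)), (b - 4)*(b - 2)*(b - 4*sqrt(2))) = b - 4*sqrt(2)
(3) = gcd(c*(c - 2), (c - 2)*(c + 2)*(c + 4)) = c - 2
(4) = gcd((t - 5)*(t - 2), t*(t - 5)) = t - 5
(5) = gcd(v*(v - 1)*(v + 2), v*(v - 8)*(v - 2)) = v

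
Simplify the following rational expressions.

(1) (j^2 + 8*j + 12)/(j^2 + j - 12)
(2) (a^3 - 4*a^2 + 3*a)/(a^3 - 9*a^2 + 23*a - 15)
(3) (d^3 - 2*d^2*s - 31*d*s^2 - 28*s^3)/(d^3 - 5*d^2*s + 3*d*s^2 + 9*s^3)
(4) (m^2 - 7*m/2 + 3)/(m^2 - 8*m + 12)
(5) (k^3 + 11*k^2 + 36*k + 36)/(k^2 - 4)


(1) = (j^2 + 8*j + 12)/(j^2 + j - 12)
(2) = a/(a - 5)
(3) = (d^2 - 3*d*s - 28*s^2)/(d^2 - 6*d*s + 9*s^2)
(4) = (2*m - 3)/(2*m - 12)
(5) = (k^2 + 9*k + 18)/(k - 2)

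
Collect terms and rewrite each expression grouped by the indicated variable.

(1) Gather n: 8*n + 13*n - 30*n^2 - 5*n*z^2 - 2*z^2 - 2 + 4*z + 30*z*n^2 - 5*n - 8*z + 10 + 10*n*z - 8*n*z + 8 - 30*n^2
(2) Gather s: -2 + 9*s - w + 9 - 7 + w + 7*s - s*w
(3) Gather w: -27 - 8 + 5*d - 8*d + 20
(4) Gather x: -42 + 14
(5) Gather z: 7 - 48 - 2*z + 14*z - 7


(1) = n^2*(30*z - 60) + n*(-5*z^2 + 2*z + 16) - 2*z^2 - 4*z + 16
(2) = s*(16 - w)
(3) = -3*d - 15
(4) = -28
(5) = 12*z - 48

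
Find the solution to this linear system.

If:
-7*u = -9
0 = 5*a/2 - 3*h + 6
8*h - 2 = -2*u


Then:
a = -87/35
h = -1/14
u = 9/7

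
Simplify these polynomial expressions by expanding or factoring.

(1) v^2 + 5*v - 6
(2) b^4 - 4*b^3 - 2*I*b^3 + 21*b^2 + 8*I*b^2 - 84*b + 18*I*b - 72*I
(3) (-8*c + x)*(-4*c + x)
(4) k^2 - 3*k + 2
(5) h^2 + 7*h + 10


(1) = (v - 1)*(v + 6)
(2) = (b - 4)*(b - 6*I)*(b + I)*(b + 3*I)
(3) = 32*c^2 - 12*c*x + x^2
(4) = (k - 2)*(k - 1)
(5) = (h + 2)*(h + 5)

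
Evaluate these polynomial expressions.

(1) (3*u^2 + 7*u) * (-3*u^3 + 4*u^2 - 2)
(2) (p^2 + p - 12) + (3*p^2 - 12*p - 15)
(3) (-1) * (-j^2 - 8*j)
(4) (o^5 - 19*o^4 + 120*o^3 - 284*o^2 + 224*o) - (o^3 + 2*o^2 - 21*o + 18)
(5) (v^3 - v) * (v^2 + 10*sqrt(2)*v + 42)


(1) = -9*u^5 - 9*u^4 + 28*u^3 - 6*u^2 - 14*u
(2) = 4*p^2 - 11*p - 27
(3) = j^2 + 8*j
(4) = o^5 - 19*o^4 + 119*o^3 - 286*o^2 + 245*o - 18
(5) = v^5 + 10*sqrt(2)*v^4 + 41*v^3 - 10*sqrt(2)*v^2 - 42*v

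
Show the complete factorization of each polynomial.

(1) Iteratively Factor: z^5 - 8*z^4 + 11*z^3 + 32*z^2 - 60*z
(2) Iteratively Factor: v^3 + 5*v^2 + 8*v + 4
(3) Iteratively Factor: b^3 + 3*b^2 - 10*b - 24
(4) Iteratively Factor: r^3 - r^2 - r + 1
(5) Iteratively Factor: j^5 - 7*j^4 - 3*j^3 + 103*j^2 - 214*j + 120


(1) = (z - 5)*(z^4 - 3*z^3 - 4*z^2 + 12*z) = z*(z - 5)*(z^3 - 3*z^2 - 4*z + 12) = z*(z - 5)*(z - 2)*(z^2 - z - 6) = z*(z - 5)*(z - 3)*(z - 2)*(z + 2)
(2) = (v + 1)*(v^2 + 4*v + 4) = (v + 1)*(v + 2)*(v + 2)
(3) = (b + 2)*(b^2 + b - 12) = (b + 2)*(b + 4)*(b - 3)
(4) = (r - 1)*(r^2 - 1) = (r - 1)^2*(r + 1)
(5) = (j + 4)*(j^4 - 11*j^3 + 41*j^2 - 61*j + 30) = (j - 1)*(j + 4)*(j^3 - 10*j^2 + 31*j - 30) = (j - 5)*(j - 1)*(j + 4)*(j^2 - 5*j + 6) = (j - 5)*(j - 2)*(j - 1)*(j + 4)*(j - 3)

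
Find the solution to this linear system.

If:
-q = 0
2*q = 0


Then:
q = 0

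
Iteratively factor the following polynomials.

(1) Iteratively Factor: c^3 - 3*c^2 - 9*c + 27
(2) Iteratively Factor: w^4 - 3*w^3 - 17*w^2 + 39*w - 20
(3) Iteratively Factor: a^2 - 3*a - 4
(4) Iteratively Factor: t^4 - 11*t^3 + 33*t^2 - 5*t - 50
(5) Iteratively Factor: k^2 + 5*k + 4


(1) = (c + 3)*(c^2 - 6*c + 9) = (c - 3)*(c + 3)*(c - 3)
(2) = (w - 1)*(w^3 - 2*w^2 - 19*w + 20) = (w - 1)*(w + 4)*(w^2 - 6*w + 5) = (w - 1)^2*(w + 4)*(w - 5)
(3) = (a - 4)*(a + 1)
(4) = (t - 5)*(t^3 - 6*t^2 + 3*t + 10) = (t - 5)*(t + 1)*(t^2 - 7*t + 10) = (t - 5)^2*(t + 1)*(t - 2)
(5) = (k + 4)*(k + 1)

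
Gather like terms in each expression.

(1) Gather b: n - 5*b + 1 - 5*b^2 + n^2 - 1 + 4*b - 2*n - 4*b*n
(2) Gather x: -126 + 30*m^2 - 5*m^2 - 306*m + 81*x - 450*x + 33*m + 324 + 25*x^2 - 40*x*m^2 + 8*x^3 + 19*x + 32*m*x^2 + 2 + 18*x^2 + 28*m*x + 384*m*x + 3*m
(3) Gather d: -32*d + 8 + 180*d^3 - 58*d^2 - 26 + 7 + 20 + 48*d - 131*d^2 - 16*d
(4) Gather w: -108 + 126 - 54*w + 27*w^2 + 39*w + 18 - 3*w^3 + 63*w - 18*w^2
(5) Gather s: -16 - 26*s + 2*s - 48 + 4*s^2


(1) = -5*b^2 + b*(-4*n - 1) + n^2 - n
(2) = 25*m^2 - 270*m + 8*x^3 + x^2*(32*m + 43) + x*(-40*m^2 + 412*m - 350) + 200
(3) = 180*d^3 - 189*d^2 + 9
(4) = -3*w^3 + 9*w^2 + 48*w + 36
(5) = 4*s^2 - 24*s - 64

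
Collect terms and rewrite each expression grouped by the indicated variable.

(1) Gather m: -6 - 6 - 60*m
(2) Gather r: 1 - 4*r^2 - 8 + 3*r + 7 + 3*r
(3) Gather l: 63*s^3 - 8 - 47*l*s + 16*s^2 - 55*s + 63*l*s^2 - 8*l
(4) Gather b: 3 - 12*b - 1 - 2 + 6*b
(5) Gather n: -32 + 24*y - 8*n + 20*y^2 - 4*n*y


(1) = -60*m - 12
(2) = -4*r^2 + 6*r
(3) = l*(63*s^2 - 47*s - 8) + 63*s^3 + 16*s^2 - 55*s - 8
(4) = -6*b
(5) = n*(-4*y - 8) + 20*y^2 + 24*y - 32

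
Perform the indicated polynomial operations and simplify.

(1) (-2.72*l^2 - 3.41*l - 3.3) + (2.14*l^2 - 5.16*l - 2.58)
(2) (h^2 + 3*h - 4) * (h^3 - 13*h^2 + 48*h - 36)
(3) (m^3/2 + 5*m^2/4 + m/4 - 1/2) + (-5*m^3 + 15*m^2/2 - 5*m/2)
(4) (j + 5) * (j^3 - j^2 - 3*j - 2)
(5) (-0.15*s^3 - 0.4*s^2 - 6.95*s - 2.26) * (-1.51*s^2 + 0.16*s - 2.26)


(1) = -0.58*l^2 - 8.57*l - 5.88
(2) = h^5 - 10*h^4 + 5*h^3 + 160*h^2 - 300*h + 144
(3) = -9*m^3/2 + 35*m^2/4 - 9*m/4 - 1/2
(4) = j^4 + 4*j^3 - 8*j^2 - 17*j - 10
(5) = 0.2265*s^5 + 0.58*s^4 + 10.7695*s^3 + 3.2046*s^2 + 15.3454*s + 5.1076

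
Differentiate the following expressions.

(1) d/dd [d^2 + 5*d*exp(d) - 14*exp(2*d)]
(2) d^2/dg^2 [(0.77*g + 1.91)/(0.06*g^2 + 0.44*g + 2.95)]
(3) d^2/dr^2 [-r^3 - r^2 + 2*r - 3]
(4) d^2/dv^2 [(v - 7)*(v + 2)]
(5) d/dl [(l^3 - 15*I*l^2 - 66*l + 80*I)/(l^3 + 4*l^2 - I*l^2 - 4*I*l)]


(1) = 5*d*exp(d) + 2*d - 28*exp(2*d) + 5*exp(d)
(2) = ((0.12*g + 0.44)*(0.24*g + 0.88)*(0.77*g + 1.91) - (0.2772*g + 0.9068)*(0.06*g^2 + 0.44*g + 2.95))/(0.06*g^2 + 0.44*g + 2.95)^3
(3) = -6*r - 2
(4) = 2
(5) = (l^4*(4 + 14*I) + l^3*(132 - 8*I) + l^2*(204 - 306*I) + l*(-160 - 640*I) - 320)/(l^6 + l^5*(8 - 2*I) + l^4*(15 - 16*I) + l^3*(-8 - 32*I) - 16*l^2)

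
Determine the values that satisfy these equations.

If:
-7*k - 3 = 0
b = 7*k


Then:
b = -3
k = -3/7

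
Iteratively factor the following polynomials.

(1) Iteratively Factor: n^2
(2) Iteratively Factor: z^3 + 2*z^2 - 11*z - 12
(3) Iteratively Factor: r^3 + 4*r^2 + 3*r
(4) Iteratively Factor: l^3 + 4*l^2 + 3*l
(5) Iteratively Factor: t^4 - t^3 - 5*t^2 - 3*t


(1) = (n)*(n)
(2) = (z + 1)*(z^2 + z - 12) = (z + 1)*(z + 4)*(z - 3)
(3) = (r + 3)*(r^2 + r) = r*(r + 3)*(r + 1)
(4) = (l + 1)*(l^2 + 3*l) = l*(l + 1)*(l + 3)
(5) = (t - 3)*(t^3 + 2*t^2 + t) = (t - 3)*(t + 1)*(t^2 + t) = t*(t - 3)*(t + 1)*(t + 1)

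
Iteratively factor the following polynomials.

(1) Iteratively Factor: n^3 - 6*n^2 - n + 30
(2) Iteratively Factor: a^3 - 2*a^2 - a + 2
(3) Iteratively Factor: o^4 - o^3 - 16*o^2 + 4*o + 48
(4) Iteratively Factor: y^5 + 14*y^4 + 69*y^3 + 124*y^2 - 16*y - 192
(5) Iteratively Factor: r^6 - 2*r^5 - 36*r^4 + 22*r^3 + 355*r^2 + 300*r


(1) = (n - 3)*(n^2 - 3*n - 10) = (n - 3)*(n + 2)*(n - 5)
(2) = (a + 1)*(a^2 - 3*a + 2) = (a - 2)*(a + 1)*(a - 1)
(3) = (o - 2)*(o^3 + o^2 - 14*o - 24) = (o - 2)*(o + 2)*(o^2 - o - 12) = (o - 2)*(o + 2)*(o + 3)*(o - 4)
(4) = (y + 4)*(y^4 + 10*y^3 + 29*y^2 + 8*y - 48) = (y + 4)^2*(y^3 + 6*y^2 + 5*y - 12) = (y - 1)*(y + 4)^2*(y^2 + 7*y + 12) = (y - 1)*(y + 4)^3*(y + 3)
(5) = (r + 3)*(r^5 - 5*r^4 - 21*r^3 + 85*r^2 + 100*r) = (r + 3)*(r + 4)*(r^4 - 9*r^3 + 15*r^2 + 25*r) = (r + 1)*(r + 3)*(r + 4)*(r^3 - 10*r^2 + 25*r) = r*(r + 1)*(r + 3)*(r + 4)*(r^2 - 10*r + 25) = r*(r - 5)*(r + 1)*(r + 3)*(r + 4)*(r - 5)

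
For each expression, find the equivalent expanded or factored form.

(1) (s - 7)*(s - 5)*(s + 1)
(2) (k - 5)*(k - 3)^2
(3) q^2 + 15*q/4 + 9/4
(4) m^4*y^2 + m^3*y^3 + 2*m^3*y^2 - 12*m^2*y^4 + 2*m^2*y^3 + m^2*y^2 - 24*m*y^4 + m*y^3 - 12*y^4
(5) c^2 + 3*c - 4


(1) = s^3 - 11*s^2 + 23*s + 35
(2) = k^3 - 11*k^2 + 39*k - 45
(3) = (q + 3/4)*(q + 3)
(4) = (m - 3*y)*(m + 4*y)*(m*y + y)^2
(5) = (c - 1)*(c + 4)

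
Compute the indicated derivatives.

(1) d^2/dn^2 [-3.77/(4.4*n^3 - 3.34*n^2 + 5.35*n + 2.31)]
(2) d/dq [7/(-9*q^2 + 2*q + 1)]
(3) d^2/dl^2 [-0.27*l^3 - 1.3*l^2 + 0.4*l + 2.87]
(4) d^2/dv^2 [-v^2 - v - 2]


(1) = ((99.528*n - 25.1836)*(4.4*n^3 - 3.34*n^2 + 5.35*n + 2.31) - 3.77*(13.2*n^2 - 6.68*n + 5.35)*(26.4*n^2 - 13.36*n + 10.7))/(4.4*n^3 - 3.34*n^2 + 5.35*n + 2.31)^3
(2) = 14*(9*q - 1)/(-9*q^2 + 2*q + 1)^2
(3) = -1.62*l - 2.6
(4) = -2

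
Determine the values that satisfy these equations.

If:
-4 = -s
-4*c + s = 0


Then:
c = 1
s = 4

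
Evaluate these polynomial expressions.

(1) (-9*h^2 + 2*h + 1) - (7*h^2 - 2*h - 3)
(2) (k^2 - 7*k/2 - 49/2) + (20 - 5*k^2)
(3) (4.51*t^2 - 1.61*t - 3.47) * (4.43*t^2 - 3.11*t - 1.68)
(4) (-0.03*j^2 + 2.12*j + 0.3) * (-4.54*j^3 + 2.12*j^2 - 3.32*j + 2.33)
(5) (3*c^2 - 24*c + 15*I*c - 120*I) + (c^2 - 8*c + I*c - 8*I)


(1) = -16*h^2 + 4*h + 4
(2) = -4*k^2 - 7*k/2 - 9/2
(3) = 19.9793*t^4 - 21.1584*t^3 - 17.9418*t^2 + 13.4965*t + 5.8296
(4) = 0.1362*j^5 - 9.6884*j^4 + 3.232*j^3 - 6.4723*j^2 + 3.9436*j + 0.699
(5) = 4*c^2 - 32*c + 16*I*c - 128*I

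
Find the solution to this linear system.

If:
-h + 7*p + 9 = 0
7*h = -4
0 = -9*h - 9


Then:
No Solution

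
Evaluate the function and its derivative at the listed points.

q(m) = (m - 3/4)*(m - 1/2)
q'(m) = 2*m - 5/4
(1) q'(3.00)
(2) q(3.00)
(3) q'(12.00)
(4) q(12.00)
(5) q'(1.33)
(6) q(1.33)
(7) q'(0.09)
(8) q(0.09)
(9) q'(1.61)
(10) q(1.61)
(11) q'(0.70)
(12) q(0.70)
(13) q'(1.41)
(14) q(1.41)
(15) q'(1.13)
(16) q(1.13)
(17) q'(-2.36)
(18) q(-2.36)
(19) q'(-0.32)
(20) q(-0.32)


(1) = 4.75
(2) = 5.62
(3) = 22.75
(4) = 129.38
(5) = 1.41
(6) = 0.48
(7) = -1.07
(8) = 0.27
(9) = 1.97
(10) = 0.95
(11) = 0.15
(12) = -0.01
(13) = 1.57
(14) = 0.60
(15) = 1.01
(16) = 0.24
(17) = -5.97
(18) = 8.89
(19) = -1.89
(20) = 0.88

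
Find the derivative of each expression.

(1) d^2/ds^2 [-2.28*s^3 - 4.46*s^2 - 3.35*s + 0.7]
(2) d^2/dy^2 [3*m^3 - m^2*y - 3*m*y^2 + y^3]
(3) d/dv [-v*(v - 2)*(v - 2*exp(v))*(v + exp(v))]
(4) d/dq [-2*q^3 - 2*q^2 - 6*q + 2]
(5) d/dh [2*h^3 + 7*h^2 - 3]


(1) = -13.68*s - 8.92
(2) = -6*m + 6*y
(3) = v^3*exp(v) - 4*v^3 + 4*v^2*exp(2*v) + v^2*exp(v) + 6*v^2 - 4*v*exp(2*v) - 4*v*exp(v) - 4*exp(2*v)
(4) = -6*q^2 - 4*q - 6
(5) = 2*h*(3*h + 7)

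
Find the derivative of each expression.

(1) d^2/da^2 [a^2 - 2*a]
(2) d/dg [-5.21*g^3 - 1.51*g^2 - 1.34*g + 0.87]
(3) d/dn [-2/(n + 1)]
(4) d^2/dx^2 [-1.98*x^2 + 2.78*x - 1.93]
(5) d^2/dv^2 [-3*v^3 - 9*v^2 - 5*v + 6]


(1) = 2
(2) = -15.63*g^2 - 3.02*g - 1.34
(3) = 2/(n + 1)^2
(4) = -3.96000000000000
(5) = -18*v - 18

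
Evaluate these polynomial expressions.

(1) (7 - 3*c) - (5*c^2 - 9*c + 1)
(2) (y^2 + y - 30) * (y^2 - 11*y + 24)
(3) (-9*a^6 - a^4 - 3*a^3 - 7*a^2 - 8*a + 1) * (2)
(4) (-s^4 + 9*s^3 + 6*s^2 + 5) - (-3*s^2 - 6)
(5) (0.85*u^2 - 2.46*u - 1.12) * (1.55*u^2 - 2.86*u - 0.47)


(1) = -5*c^2 + 6*c + 6
(2) = y^4 - 10*y^3 - 17*y^2 + 354*y - 720
(3) = -18*a^6 - 2*a^4 - 6*a^3 - 14*a^2 - 16*a + 2
(4) = -s^4 + 9*s^3 + 9*s^2 + 11
(5) = 1.3175*u^4 - 6.244*u^3 + 4.9001*u^2 + 4.3594*u + 0.5264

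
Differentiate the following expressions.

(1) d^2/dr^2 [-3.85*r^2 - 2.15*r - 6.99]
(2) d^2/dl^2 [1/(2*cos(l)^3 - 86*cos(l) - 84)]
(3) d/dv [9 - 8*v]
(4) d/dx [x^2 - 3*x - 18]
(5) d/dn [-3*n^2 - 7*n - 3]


(1) = -7.70000000000000
(2) = (-(3*cos(l)^2 - 43)^2*sin(l)^2 + (9*cos(l)^2 - 49)*(-cos(l)^3 + 43*cos(l) + 42)*cos(l)/2)/(-cos(l)^3 + 43*cos(l) + 42)^3
(3) = -8
(4) = 2*x - 3
(5) = -6*n - 7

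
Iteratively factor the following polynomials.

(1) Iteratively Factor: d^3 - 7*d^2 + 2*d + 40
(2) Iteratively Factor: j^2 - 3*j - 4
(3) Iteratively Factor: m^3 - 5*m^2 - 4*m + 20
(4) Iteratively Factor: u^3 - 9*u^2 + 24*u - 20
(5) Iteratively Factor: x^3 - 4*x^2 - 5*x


(1) = (d - 4)*(d^2 - 3*d - 10) = (d - 5)*(d - 4)*(d + 2)
(2) = (j - 4)*(j + 1)
(3) = (m - 5)*(m^2 - 4) = (m - 5)*(m + 2)*(m - 2)
(4) = (u - 5)*(u^2 - 4*u + 4) = (u - 5)*(u - 2)*(u - 2)
(5) = (x)*(x^2 - 4*x - 5) = x*(x - 5)*(x + 1)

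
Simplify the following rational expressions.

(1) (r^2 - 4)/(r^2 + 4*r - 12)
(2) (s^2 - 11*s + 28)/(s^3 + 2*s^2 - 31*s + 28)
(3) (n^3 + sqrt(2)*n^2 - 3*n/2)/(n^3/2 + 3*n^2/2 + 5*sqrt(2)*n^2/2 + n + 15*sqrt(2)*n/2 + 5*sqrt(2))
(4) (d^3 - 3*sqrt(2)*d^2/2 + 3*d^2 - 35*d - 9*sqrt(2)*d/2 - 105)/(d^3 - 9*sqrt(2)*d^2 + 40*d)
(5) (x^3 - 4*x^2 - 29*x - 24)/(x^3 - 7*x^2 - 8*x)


(1) = (r + 2)/(r + 6)
(2) = (s - 7)/(s^2 + 6*s - 7)
(3) = (4*n^3 + 4*sqrt(2)*n^2 - 6*n)/(2*n^3 + n^2*(6 + 10*sqrt(2)) + n*(4 + 30*sqrt(2)) + 20*sqrt(2))
(4) = (2*d^2 + d*(6 + 7*sqrt(2)) + 21*sqrt(2))/(2*d^2 - 8*sqrt(2)*d)
(5) = (x + 3)/x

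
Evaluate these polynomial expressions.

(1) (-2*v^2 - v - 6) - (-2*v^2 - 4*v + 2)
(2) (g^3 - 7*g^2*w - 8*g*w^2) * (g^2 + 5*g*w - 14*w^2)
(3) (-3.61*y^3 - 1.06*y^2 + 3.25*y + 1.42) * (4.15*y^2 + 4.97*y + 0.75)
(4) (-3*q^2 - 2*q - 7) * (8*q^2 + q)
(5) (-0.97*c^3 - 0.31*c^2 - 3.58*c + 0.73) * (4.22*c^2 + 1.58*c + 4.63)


(1) = 3*v - 8
(2) = g^5 - 2*g^4*w - 57*g^3*w^2 + 58*g^2*w^3 + 112*g*w^4
(3) = -14.9815*y^5 - 22.3407*y^4 + 5.5118*y^3 + 21.2505*y^2 + 9.4949*y + 1.065
(4) = -24*q^4 - 19*q^3 - 58*q^2 - 7*q
(5) = -4.0934*c^5 - 2.8408*c^4 - 20.0885*c^3 - 4.0111*c^2 - 15.422*c + 3.3799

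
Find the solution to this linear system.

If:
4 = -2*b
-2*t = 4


Then:
b = -2
t = -2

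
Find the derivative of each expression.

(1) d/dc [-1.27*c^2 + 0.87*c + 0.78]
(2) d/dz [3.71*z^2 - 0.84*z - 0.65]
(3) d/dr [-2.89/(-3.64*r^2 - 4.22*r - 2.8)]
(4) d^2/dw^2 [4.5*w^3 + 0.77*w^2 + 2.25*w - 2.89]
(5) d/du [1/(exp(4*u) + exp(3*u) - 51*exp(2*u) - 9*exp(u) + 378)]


(1) = 0.87 - 2.54*c
(2) = 7.42*z - 0.84
(3) = (-21.0392*r - 12.1958)/(3.64*r^2 + 4.22*r + 2.8)^2
(4) = 27.0*w + 1.54
(5) = (-4*exp(3*u) - 3*exp(2*u) + 102*exp(u) + 9)*exp(u)/(exp(4*u) + exp(3*u) - 51*exp(2*u) - 9*exp(u) + 378)^2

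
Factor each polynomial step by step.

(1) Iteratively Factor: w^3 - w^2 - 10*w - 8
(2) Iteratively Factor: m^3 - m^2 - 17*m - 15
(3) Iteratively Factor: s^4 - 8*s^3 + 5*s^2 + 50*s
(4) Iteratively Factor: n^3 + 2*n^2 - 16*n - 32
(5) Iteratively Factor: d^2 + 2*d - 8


(1) = (w + 2)*(w^2 - 3*w - 4) = (w + 1)*(w + 2)*(w - 4)
(2) = (m - 5)*(m^2 + 4*m + 3) = (m - 5)*(m + 3)*(m + 1)
(3) = (s)*(s^3 - 8*s^2 + 5*s + 50) = s*(s - 5)*(s^2 - 3*s - 10) = s*(s - 5)^2*(s + 2)
(4) = (n - 4)*(n^2 + 6*n + 8) = (n - 4)*(n + 2)*(n + 4)
(5) = (d + 4)*(d - 2)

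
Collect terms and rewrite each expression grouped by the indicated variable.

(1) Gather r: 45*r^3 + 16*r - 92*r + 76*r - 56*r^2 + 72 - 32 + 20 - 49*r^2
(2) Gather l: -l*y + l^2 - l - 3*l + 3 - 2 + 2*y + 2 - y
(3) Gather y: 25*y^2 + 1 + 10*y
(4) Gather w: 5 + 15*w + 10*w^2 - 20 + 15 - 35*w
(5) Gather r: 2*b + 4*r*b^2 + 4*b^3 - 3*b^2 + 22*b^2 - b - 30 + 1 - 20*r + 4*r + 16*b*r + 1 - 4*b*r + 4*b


(1) = 45*r^3 - 105*r^2 + 60
(2) = l^2 + l*(-y - 4) + y + 3
(3) = 25*y^2 + 10*y + 1
(4) = 10*w^2 - 20*w
(5) = 4*b^3 + 19*b^2 + 5*b + r*(4*b^2 + 12*b - 16) - 28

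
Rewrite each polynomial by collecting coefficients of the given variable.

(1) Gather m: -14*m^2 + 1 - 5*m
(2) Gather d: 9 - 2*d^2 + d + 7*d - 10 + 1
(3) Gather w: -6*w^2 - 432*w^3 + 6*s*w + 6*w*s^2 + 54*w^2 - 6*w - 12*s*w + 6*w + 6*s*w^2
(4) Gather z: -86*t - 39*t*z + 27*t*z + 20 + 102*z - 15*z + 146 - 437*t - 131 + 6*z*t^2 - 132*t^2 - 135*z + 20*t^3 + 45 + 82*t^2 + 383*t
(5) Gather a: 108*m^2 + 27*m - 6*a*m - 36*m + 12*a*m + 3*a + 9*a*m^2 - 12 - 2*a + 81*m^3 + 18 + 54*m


(1) = -14*m^2 - 5*m + 1
(2) = -2*d^2 + 8*d
(3) = -432*w^3 + w^2*(6*s + 48) + w*(6*s^2 - 6*s)
(4) = 20*t^3 - 50*t^2 - 140*t + z*(6*t^2 - 12*t - 48) + 80
(5) = a*(9*m^2 + 6*m + 1) + 81*m^3 + 108*m^2 + 45*m + 6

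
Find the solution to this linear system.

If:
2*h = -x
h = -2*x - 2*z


Then:
h = 2*z/3
x = -4*z/3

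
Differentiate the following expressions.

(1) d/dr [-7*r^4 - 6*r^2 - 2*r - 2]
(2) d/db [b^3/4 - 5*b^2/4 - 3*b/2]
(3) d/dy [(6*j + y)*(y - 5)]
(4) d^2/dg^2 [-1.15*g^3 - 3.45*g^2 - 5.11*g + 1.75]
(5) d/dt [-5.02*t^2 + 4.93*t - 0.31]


(1) = -28*r^3 - 12*r - 2
(2) = 3*b^2/4 - 5*b/2 - 3/2
(3) = 6*j + 2*y - 5
(4) = -6.9*g - 6.9
(5) = 4.93 - 10.04*t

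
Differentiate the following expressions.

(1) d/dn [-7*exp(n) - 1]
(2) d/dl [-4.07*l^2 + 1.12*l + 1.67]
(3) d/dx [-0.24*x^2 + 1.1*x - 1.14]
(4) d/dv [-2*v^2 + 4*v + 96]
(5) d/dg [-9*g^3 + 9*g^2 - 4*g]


(1) = -7*exp(n)
(2) = 1.12 - 8.14*l
(3) = 1.1 - 0.48*x
(4) = 4 - 4*v
(5) = -27*g^2 + 18*g - 4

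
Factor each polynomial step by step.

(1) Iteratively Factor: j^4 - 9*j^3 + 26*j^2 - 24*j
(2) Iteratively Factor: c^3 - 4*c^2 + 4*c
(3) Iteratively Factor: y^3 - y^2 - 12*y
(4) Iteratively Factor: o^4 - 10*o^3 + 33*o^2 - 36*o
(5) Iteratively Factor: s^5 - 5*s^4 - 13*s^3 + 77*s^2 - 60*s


(1) = (j - 2)*(j^3 - 7*j^2 + 12*j) = (j - 3)*(j - 2)*(j^2 - 4*j) = j*(j - 3)*(j - 2)*(j - 4)
(2) = (c)*(c^2 - 4*c + 4) = c*(c - 2)*(c - 2)
(3) = (y - 4)*(y^2 + 3*y) = (y - 4)*(y + 3)*(y)
(4) = (o - 3)*(o^3 - 7*o^2 + 12*o) = (o - 4)*(o - 3)*(o^2 - 3*o) = o*(o - 4)*(o - 3)*(o - 3)
(5) = (s - 3)*(s^4 - 2*s^3 - 19*s^2 + 20*s) = (s - 5)*(s - 3)*(s^3 + 3*s^2 - 4*s) = (s - 5)*(s - 3)*(s - 1)*(s^2 + 4*s) = s*(s - 5)*(s - 3)*(s - 1)*(s + 4)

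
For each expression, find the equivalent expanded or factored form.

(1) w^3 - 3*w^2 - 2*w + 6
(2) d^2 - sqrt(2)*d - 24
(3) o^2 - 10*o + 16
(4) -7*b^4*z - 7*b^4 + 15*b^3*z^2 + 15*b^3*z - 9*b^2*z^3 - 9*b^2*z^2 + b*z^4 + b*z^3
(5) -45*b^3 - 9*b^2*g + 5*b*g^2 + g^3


(1) = (w - 3)*(w - sqrt(2))*(w + sqrt(2))
(2) = (d - 4*sqrt(2))*(d + 3*sqrt(2))
(3) = (o - 8)*(o - 2)
(4) = (-7*b + z)*(-b + z)^2*(b*z + b)
(5) = (-3*b + g)*(3*b + g)*(5*b + g)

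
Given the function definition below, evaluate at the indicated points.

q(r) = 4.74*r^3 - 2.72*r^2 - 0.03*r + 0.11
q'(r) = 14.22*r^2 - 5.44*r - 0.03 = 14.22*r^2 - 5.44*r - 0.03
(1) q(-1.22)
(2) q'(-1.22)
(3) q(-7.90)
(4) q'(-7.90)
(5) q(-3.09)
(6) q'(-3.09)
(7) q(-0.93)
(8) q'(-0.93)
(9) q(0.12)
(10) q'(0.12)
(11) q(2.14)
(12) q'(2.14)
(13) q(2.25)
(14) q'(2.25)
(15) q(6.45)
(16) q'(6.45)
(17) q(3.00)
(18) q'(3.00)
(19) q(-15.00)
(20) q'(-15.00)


(1) = -12.51
(2) = 27.77
(3) = -2506.41
(4) = 930.42
(5) = -165.62
(6) = 152.55
(7) = -6.03
(8) = 17.33
(9) = 0.08
(10) = -0.48
(11) = 34.04
(12) = 53.45
(13) = 40.26
(14) = 59.72
(15) = 1158.67
(16) = 556.47
(17) = 103.52
(18) = 111.63
(19) = -16608.94
(20) = 3281.07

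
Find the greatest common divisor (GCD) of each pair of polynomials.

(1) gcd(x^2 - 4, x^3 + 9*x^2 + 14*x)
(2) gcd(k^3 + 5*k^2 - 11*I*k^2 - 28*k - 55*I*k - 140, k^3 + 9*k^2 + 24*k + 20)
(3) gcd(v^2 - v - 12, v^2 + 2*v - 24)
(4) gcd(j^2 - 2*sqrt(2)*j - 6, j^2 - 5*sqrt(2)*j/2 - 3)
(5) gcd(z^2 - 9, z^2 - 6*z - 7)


(1) = x + 2
(2) = gcd((k + 5)*(k - 7*I)*(k - 4*I), (k + 2)^2*(k + 5)) = k + 5
(3) = gcd((v - 4)*(v + 3), (v - 4)*(v + 6)) = v - 4
(4) = gcd((j - 3*sqrt(2))*(j + sqrt(2)), (j - 3*sqrt(2))*(j + sqrt(2)/2)) = j - 3*sqrt(2)
(5) = gcd((z - 3)*(z + 3), (z - 7)*(z + 1)) = 1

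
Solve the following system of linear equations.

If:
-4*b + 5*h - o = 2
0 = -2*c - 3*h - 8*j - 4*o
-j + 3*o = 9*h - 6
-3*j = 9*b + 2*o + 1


Then:
b = 4*o/9 + 41/63
c = 31*o/6 + 163/21
h = 5*o/9 + 58/63
j = -2*o - 16/7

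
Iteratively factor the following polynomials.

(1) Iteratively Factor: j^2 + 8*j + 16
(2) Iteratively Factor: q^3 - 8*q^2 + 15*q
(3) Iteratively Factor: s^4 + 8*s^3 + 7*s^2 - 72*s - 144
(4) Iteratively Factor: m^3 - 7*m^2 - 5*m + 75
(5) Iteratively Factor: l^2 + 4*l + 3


(1) = (j + 4)*(j + 4)
(2) = (q)*(q^2 - 8*q + 15) = q*(q - 5)*(q - 3)
(3) = (s + 4)*(s^3 + 4*s^2 - 9*s - 36) = (s + 3)*(s + 4)*(s^2 + s - 12) = (s + 3)*(s + 4)^2*(s - 3)
(4) = (m - 5)*(m^2 - 2*m - 15) = (m - 5)^2*(m + 3)
(5) = (l + 1)*(l + 3)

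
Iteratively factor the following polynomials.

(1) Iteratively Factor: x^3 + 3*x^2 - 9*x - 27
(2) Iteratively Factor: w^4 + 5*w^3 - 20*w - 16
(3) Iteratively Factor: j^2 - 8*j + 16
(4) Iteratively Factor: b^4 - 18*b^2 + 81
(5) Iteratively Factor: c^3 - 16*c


(1) = (x - 3)*(x^2 + 6*x + 9) = (x - 3)*(x + 3)*(x + 3)
(2) = (w - 2)*(w^3 + 7*w^2 + 14*w + 8) = (w - 2)*(w + 4)*(w^2 + 3*w + 2) = (w - 2)*(w + 2)*(w + 4)*(w + 1)
(3) = (j - 4)*(j - 4)
(4) = (b - 3)*(b^3 + 3*b^2 - 9*b - 27) = (b - 3)^2*(b^2 + 6*b + 9) = (b - 3)^2*(b + 3)*(b + 3)
(5) = (c)*(c^2 - 16) = c*(c + 4)*(c - 4)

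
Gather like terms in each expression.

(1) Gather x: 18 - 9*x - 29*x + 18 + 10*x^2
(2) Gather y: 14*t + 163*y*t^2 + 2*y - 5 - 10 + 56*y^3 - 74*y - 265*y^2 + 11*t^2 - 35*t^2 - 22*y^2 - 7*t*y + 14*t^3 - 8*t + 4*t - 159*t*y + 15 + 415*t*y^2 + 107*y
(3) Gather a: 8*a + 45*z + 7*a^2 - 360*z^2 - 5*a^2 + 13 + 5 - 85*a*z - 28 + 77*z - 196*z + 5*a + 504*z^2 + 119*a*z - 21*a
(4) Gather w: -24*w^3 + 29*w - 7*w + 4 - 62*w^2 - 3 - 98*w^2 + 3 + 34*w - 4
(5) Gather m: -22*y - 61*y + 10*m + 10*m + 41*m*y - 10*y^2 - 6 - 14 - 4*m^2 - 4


(1) = 10*x^2 - 38*x + 36
(2) = 14*t^3 - 24*t^2 + 10*t + 56*y^3 + y^2*(415*t - 287) + y*(163*t^2 - 166*t + 35)
(3) = 2*a^2 + a*(34*z - 8) + 144*z^2 - 74*z - 10
(4) = -24*w^3 - 160*w^2 + 56*w
(5) = -4*m^2 + m*(41*y + 20) - 10*y^2 - 83*y - 24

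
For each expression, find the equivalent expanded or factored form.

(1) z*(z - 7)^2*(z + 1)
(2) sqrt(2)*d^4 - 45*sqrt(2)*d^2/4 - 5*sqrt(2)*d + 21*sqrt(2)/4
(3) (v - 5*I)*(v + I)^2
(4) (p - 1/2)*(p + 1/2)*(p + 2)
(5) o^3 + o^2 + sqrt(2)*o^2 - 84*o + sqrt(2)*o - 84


(1) = z^4 - 13*z^3 + 35*z^2 + 49*z
(2) = (d - 7/2)*(d - 1/2)*(d + 3)*(sqrt(2)*d + sqrt(2))
(3) = v^3 - 3*I*v^2 + 9*v + 5*I
(4) = p^3 + 2*p^2 - p/4 - 1/2
(5) = (o + 1)*(o - 6*sqrt(2))*(o + 7*sqrt(2))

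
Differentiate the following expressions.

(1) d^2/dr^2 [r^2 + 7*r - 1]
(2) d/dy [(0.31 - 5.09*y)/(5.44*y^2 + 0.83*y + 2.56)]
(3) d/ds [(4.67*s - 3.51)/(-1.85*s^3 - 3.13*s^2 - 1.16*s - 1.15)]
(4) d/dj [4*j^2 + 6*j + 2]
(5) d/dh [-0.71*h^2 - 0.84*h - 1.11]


(1) = 2
(2) = (27.6896*y^2 - 3.3728*y - 13.2877)/(29.5936*y^4 + 9.0304*y^3 + 28.5417*y^2 + 4.2496*y + 6.5536)
(3) = (17.279*s^3 - 4.8634*s^2 - 21.9726*s - 9.4421)/(3.4225*s^6 + 11.581*s^5 + 14.0889*s^4 + 11.5166*s^3 + 8.5446*s^2 + 2.668*s + 1.3225)
(4) = 8*j + 6
(5) = -1.42*h - 0.84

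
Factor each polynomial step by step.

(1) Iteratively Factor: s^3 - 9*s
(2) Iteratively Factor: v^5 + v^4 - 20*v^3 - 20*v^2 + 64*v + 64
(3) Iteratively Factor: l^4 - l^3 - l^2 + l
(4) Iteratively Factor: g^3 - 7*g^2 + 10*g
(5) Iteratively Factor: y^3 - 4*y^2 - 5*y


(1) = (s)*(s^2 - 9) = s*(s - 3)*(s + 3)
(2) = (v - 4)*(v^4 + 5*v^3 - 20*v - 16) = (v - 4)*(v + 1)*(v^3 + 4*v^2 - 4*v - 16) = (v - 4)*(v - 2)*(v + 1)*(v^2 + 6*v + 8) = (v - 4)*(v - 2)*(v + 1)*(v + 4)*(v + 2)
(3) = (l)*(l^3 - l^2 - l + 1) = l*(l - 1)*(l^2 - 1) = l*(l - 1)^2*(l + 1)
(4) = (g - 5)*(g^2 - 2*g) = (g - 5)*(g - 2)*(g)
(5) = (y + 1)*(y^2 - 5*y) = y*(y + 1)*(y - 5)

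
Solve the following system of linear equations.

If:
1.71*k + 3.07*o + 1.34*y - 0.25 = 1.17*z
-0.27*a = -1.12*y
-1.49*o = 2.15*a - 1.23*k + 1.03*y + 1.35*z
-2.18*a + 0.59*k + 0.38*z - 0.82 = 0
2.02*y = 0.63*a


Then:
a = 0.00
k = 0.85
o = -0.07
y = 0.00
z = 0.84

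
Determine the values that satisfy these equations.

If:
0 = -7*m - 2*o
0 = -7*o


Then:
m = 0
o = 0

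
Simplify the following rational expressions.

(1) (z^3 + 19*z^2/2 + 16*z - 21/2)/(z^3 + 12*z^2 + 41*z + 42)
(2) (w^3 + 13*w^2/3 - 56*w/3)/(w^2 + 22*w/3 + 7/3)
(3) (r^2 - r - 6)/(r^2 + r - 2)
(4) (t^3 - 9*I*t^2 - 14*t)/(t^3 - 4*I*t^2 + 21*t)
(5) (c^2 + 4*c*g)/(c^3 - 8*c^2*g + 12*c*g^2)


(1) = (2*z - 1)/(2*z + 4)
(2) = (3*w^2 - 8*w)/(3*w + 1)
(3) = (r - 3)/(r - 1)
(4) = (t - 2*I)/(t + 3*I)
(5) = (c + 4*g)/(c^2 - 8*c*g + 12*g^2)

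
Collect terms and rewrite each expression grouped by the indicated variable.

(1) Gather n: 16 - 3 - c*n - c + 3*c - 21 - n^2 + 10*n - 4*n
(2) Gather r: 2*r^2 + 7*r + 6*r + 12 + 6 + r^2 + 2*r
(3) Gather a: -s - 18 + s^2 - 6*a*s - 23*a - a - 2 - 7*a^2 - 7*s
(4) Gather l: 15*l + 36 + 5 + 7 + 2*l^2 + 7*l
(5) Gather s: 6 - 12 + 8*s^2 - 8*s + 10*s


(1) = 2*c - n^2 + n*(6 - c) - 8
(2) = 3*r^2 + 15*r + 18
(3) = -7*a^2 + a*(-6*s - 24) + s^2 - 8*s - 20
(4) = 2*l^2 + 22*l + 48
(5) = 8*s^2 + 2*s - 6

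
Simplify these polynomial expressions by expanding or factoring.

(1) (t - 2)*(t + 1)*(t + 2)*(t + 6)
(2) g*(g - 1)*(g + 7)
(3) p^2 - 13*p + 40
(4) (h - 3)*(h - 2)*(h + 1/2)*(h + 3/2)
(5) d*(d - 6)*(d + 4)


(1) = t^4 + 7*t^3 + 2*t^2 - 28*t - 24
(2) = g^3 + 6*g^2 - 7*g
(3) = (p - 8)*(p - 5)
(4) = h^4 - 3*h^3 - 13*h^2/4 + 33*h/4 + 9/2
(5) = d^3 - 2*d^2 - 24*d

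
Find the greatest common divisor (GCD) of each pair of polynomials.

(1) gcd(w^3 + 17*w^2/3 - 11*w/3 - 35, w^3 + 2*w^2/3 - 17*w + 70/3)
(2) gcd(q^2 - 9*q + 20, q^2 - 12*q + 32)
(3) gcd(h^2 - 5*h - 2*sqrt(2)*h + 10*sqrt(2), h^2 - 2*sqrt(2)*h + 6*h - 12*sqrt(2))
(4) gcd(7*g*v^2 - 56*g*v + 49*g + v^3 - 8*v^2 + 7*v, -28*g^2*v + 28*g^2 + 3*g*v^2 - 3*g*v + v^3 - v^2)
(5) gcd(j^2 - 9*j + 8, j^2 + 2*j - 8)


(1) = gcd((w - 7/3)*(w + 3)*(w + 5), (w - 7/3)*(w - 2)*(w + 5)) = w^2 + 8*w/3 - 35/3
(2) = q - 4
(3) = h - 2*sqrt(2)
(4) = 7*g*v - 7*g + v^2 - v
(5) = 1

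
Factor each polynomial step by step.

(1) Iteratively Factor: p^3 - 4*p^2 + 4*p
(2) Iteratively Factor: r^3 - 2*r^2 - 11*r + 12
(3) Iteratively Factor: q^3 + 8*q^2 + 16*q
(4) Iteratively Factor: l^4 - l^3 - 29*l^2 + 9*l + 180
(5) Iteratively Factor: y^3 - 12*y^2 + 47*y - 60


(1) = (p - 2)*(p^2 - 2*p) = (p - 2)^2*(p)
(2) = (r - 1)*(r^2 - r - 12) = (r - 4)*(r - 1)*(r + 3)
(3) = (q + 4)*(q^2 + 4*q) = (q + 4)^2*(q)
(4) = (l + 4)*(l^3 - 5*l^2 - 9*l + 45) = (l - 3)*(l + 4)*(l^2 - 2*l - 15) = (l - 3)*(l + 3)*(l + 4)*(l - 5)
(5) = (y - 5)*(y^2 - 7*y + 12) = (y - 5)*(y - 4)*(y - 3)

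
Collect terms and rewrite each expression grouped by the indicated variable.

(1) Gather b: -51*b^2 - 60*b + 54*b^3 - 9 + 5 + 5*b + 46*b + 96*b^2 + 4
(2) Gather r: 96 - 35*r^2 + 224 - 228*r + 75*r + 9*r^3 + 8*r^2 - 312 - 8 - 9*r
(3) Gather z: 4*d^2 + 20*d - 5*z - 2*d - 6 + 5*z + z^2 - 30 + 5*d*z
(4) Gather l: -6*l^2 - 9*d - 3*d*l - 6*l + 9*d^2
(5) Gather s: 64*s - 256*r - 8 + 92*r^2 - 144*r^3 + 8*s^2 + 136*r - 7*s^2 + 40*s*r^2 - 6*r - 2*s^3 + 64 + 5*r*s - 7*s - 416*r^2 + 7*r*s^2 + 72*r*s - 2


(1) = 54*b^3 + 45*b^2 - 9*b
(2) = 9*r^3 - 27*r^2 - 162*r
(3) = 4*d^2 + 5*d*z + 18*d + z^2 - 36
(4) = 9*d^2 - 9*d - 6*l^2 + l*(-3*d - 6)
(5) = -144*r^3 - 324*r^2 - 126*r - 2*s^3 + s^2*(7*r + 1) + s*(40*r^2 + 77*r + 57) + 54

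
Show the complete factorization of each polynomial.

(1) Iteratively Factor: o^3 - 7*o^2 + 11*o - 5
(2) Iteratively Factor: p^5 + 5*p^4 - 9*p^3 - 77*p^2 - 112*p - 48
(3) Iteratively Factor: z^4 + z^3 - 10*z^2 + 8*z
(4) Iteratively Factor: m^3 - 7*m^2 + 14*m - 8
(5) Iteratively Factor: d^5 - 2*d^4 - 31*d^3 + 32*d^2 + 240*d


(1) = (o - 5)*(o^2 - 2*o + 1) = (o - 5)*(o - 1)*(o - 1)
(2) = (p + 3)*(p^4 + 2*p^3 - 15*p^2 - 32*p - 16) = (p + 1)*(p + 3)*(p^3 + p^2 - 16*p - 16) = (p + 1)^2*(p + 3)*(p^2 - 16) = (p + 1)^2*(p + 3)*(p + 4)*(p - 4)
(3) = (z)*(z^3 + z^2 - 10*z + 8) = z*(z - 2)*(z^2 + 3*z - 4) = z*(z - 2)*(z + 4)*(z - 1)
(4) = (m - 2)*(m^2 - 5*m + 4) = (m - 2)*(m - 1)*(m - 4)
(5) = (d + 3)*(d^4 - 5*d^3 - 16*d^2 + 80*d) = (d + 3)*(d + 4)*(d^3 - 9*d^2 + 20*d) = (d - 5)*(d + 3)*(d + 4)*(d^2 - 4*d) = d*(d - 5)*(d + 3)*(d + 4)*(d - 4)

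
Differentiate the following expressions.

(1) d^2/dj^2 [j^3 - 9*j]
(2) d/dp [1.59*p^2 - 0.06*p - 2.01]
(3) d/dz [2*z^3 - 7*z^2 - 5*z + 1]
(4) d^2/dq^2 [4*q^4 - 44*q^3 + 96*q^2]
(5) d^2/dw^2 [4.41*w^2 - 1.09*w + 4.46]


(1) = 6*j
(2) = 3.18*p - 0.06
(3) = 6*z^2 - 14*z - 5
(4) = 48*q^2 - 264*q + 192
(5) = 8.82000000000000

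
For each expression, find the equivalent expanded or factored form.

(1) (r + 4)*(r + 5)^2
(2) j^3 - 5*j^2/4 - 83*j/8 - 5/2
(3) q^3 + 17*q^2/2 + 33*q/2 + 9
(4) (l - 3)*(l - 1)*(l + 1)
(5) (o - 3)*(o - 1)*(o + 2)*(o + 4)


(1) = r^3 + 14*r^2 + 65*r + 100
(2) = (j - 4)*(j + 1/4)*(j + 5/2)
(3) = (q + 1)*(q + 3/2)*(q + 6)
(4) = l^3 - 3*l^2 - l + 3
(5) = o^4 + 2*o^3 - 13*o^2 - 14*o + 24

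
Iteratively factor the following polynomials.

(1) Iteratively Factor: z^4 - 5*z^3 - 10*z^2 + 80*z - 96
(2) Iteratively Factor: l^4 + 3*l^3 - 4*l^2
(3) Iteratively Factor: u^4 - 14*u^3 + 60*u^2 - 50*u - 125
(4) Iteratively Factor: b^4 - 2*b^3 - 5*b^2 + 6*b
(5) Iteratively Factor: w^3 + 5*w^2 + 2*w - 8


(1) = (z + 4)*(z^3 - 9*z^2 + 26*z - 24) = (z - 3)*(z + 4)*(z^2 - 6*z + 8) = (z - 4)*(z - 3)*(z + 4)*(z - 2)
(2) = (l)*(l^3 + 3*l^2 - 4*l) = l*(l - 1)*(l^2 + 4*l) = l*(l - 1)*(l + 4)*(l)
(3) = (u + 1)*(u^3 - 15*u^2 + 75*u - 125) = (u - 5)*(u + 1)*(u^2 - 10*u + 25) = (u - 5)^2*(u + 1)*(u - 5)
(4) = (b - 3)*(b^3 + b^2 - 2*b) = (b - 3)*(b + 2)*(b^2 - b) = b*(b - 3)*(b + 2)*(b - 1)
(5) = (w + 4)*(w^2 + w - 2) = (w - 1)*(w + 4)*(w + 2)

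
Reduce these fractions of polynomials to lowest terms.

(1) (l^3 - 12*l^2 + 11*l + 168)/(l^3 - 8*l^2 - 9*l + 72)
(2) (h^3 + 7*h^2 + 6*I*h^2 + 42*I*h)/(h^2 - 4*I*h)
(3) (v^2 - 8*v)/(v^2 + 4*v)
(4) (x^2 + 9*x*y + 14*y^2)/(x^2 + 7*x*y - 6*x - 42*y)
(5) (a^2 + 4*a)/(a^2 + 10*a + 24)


(1) = (l - 7)/(l - 3)
(2) = (h^2 + h*(7 + 6*I) + 42*I)/(h - 4*I)
(3) = (v - 8)/(v + 4)
(4) = (x + 2*y)/(x - 6)
(5) = a/(a + 6)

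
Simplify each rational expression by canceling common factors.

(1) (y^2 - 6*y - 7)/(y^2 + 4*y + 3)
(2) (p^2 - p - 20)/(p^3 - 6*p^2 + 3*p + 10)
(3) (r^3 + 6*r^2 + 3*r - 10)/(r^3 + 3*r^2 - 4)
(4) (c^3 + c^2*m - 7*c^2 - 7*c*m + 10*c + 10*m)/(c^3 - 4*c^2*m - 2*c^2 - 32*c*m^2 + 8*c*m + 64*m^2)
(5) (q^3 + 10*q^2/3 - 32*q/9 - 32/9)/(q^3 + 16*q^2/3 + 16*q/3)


(1) = (y - 7)/(y + 3)
(2) = (p + 4)/(p^2 - p - 2)
(3) = (r + 5)/(r + 2)
(4) = (c^2 + c*m - 5*c - 5*m)/(c^2 - 4*c*m - 32*m^2)
(5) = (9*q^2 - 6*q - 8)/(9*q^2 + 12*q)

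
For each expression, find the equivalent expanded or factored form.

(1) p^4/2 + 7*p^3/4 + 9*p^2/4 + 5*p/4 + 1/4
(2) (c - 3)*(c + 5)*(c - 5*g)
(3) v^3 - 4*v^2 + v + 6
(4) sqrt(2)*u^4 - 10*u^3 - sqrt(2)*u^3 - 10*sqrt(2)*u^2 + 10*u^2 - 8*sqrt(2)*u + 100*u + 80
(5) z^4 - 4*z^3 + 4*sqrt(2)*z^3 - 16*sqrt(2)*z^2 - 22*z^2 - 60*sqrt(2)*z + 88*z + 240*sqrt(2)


(1) = (p/2 + 1/4)*(p + 1)^3
(2) = c^3 - 5*c^2*g + 2*c^2 - 10*c*g - 15*c + 75*g
(3) = (v - 3)*(v - 2)*(v + 1)
(4) = (u - 4)*(u + 2)*(u - 5*sqrt(2))*(sqrt(2)*u + sqrt(2))
(5) = (z - 4)*(z - 3*sqrt(2))*(z + 2*sqrt(2))*(z + 5*sqrt(2))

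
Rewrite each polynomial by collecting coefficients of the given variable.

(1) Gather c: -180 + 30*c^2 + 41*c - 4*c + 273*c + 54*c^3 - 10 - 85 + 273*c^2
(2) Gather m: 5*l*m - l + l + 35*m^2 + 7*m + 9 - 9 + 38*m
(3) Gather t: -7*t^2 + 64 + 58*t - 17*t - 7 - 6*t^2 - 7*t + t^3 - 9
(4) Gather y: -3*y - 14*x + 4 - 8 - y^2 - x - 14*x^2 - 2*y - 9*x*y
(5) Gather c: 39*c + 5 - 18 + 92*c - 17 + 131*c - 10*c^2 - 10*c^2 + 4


(1) = 54*c^3 + 303*c^2 + 310*c - 275
(2) = 35*m^2 + m*(5*l + 45)
(3) = t^3 - 13*t^2 + 34*t + 48
(4) = -14*x^2 - 15*x - y^2 + y*(-9*x - 5) - 4
(5) = -20*c^2 + 262*c - 26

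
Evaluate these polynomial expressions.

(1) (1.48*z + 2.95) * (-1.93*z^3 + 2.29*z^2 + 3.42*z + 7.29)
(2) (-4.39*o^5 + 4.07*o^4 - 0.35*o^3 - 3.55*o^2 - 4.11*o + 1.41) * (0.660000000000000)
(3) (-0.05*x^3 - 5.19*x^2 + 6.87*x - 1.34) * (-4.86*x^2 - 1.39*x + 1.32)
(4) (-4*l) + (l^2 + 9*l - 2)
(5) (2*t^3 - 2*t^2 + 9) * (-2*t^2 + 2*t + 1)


(1) = -2.8564*z^4 - 2.3043*z^3 + 11.8171*z^2 + 20.8782*z + 21.5055
(2) = -2.8974*o^5 + 2.6862*o^4 - 0.231*o^3 - 2.343*o^2 - 2.7126*o + 0.9306
(3) = 0.243*x^5 + 25.2929*x^4 - 26.2401*x^3 - 9.8877*x^2 + 10.931*x - 1.7688
(4) = l^2 + 5*l - 2
(5) = -4*t^5 + 8*t^4 - 2*t^3 - 20*t^2 + 18*t + 9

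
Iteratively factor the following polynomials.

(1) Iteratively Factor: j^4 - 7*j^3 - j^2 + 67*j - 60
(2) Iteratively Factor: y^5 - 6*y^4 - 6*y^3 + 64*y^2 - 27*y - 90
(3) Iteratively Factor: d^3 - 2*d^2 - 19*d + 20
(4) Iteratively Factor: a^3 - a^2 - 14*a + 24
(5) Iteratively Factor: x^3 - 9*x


(1) = (j - 5)*(j^3 - 2*j^2 - 11*j + 12) = (j - 5)*(j - 4)*(j^2 + 2*j - 3) = (j - 5)*(j - 4)*(j + 3)*(j - 1)
(2) = (y + 1)*(y^4 - 7*y^3 + y^2 + 63*y - 90) = (y - 3)*(y + 1)*(y^3 - 4*y^2 - 11*y + 30) = (y - 3)*(y + 1)*(y + 3)*(y^2 - 7*y + 10) = (y - 5)*(y - 3)*(y + 1)*(y + 3)*(y - 2)
(3) = (d - 5)*(d^2 + 3*d - 4) = (d - 5)*(d - 1)*(d + 4)
(4) = (a - 3)*(a^2 + 2*a - 8) = (a - 3)*(a - 2)*(a + 4)
(5) = (x - 3)*(x^2 + 3*x) = x*(x - 3)*(x + 3)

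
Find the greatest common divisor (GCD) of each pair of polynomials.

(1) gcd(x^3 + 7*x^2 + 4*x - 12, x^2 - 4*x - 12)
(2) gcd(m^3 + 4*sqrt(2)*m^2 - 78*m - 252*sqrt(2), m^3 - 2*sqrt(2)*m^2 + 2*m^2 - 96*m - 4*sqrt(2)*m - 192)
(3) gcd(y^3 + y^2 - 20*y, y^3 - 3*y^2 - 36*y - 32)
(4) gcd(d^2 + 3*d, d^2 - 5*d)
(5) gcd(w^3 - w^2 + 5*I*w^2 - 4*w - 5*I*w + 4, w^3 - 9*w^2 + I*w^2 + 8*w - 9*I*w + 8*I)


(1) = x + 2
(2) = gcd((m - 6*sqrt(2))*(m + 3*sqrt(2))*(m + 7*sqrt(2)), (m + 2)*(m - 8*sqrt(2))*(m + 6*sqrt(2))) = 1
(3) = 1
(4) = gcd(d*(d + 3), d*(d - 5)) = d
(5) = gcd((w - 1)*(w + I)*(w + 4*I), (w - 8)*(w - 1)*(w + I)) = w^2 + w*(-1 + I) - I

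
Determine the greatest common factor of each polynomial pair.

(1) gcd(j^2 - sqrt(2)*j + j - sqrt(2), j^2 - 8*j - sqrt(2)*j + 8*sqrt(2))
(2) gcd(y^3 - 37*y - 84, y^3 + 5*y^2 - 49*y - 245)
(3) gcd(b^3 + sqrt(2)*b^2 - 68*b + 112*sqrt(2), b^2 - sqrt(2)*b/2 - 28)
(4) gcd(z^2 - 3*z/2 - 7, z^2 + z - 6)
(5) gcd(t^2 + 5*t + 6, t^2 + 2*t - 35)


(1) = j - sqrt(2)
(2) = y - 7
(3) = b - 4*sqrt(2)
(4) = gcd((z - 7/2)*(z + 2), (z - 2)*(z + 3)) = 1
(5) = gcd((t + 2)*(t + 3), (t - 5)*(t + 7)) = 1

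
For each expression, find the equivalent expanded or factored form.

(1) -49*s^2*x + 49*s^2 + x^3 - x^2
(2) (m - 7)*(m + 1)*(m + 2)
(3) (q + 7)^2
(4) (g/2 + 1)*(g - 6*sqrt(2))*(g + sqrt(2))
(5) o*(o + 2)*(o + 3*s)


(1) = (-7*s + x)*(7*s + x)*(x - 1)
(2) = m^3 - 4*m^2 - 19*m - 14
(3) = q^2 + 14*q + 49
(4) = g^3/2 - 5*sqrt(2)*g^2/2 + g^2 - 5*sqrt(2)*g - 6*g - 12
(5) = o^3 + 3*o^2*s + 2*o^2 + 6*o*s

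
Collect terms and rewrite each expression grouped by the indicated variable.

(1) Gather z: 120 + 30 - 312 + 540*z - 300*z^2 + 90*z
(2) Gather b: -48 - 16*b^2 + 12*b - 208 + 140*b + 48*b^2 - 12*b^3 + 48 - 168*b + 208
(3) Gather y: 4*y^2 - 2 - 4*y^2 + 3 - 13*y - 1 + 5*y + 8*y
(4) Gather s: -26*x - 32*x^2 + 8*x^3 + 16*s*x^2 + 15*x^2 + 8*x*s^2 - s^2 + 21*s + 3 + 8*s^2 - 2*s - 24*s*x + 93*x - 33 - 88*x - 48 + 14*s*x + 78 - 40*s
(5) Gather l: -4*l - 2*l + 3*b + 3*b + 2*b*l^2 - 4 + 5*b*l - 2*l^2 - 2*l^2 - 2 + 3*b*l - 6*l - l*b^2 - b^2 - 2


(1) = -300*z^2 + 630*z - 162
(2) = -12*b^3 + 32*b^2 - 16*b
(3) = 0
(4) = s^2*(8*x + 7) + s*(16*x^2 - 10*x - 21) + 8*x^3 - 17*x^2 - 21*x
(5) = -b^2 + 6*b + l^2*(2*b - 4) + l*(-b^2 + 8*b - 12) - 8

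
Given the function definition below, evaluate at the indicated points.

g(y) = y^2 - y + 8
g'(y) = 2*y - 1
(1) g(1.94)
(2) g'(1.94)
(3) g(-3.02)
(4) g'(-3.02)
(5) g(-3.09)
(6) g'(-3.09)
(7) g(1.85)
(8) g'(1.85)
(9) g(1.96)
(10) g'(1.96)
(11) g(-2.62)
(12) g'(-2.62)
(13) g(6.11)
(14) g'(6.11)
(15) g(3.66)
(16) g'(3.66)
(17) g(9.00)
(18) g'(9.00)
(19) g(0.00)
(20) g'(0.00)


(1) = 9.82
(2) = 2.88
(3) = 20.14
(4) = -7.04
(5) = 20.64
(6) = -7.18
(7) = 9.57
(8) = 2.70
(9) = 9.88
(10) = 2.92
(11) = 17.48
(12) = -6.24
(13) = 39.22
(14) = 11.22
(15) = 17.74
(16) = 6.32
(17) = 80.00
(18) = 17.00
(19) = 8.00
(20) = -1.00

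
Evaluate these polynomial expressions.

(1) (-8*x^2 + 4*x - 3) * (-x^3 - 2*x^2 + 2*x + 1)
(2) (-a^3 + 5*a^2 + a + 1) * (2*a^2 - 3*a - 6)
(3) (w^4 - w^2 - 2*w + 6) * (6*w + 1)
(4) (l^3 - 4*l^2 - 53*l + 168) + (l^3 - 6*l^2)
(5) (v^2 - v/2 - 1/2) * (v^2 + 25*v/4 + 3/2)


(1) = 8*x^5 + 12*x^4 - 21*x^3 + 6*x^2 - 2*x - 3
(2) = -2*a^5 + 13*a^4 - 7*a^3 - 31*a^2 - 9*a - 6
(3) = 6*w^5 + w^4 - 6*w^3 - 13*w^2 + 34*w + 6
(4) = 2*l^3 - 10*l^2 - 53*l + 168
(5) = v^4 + 23*v^3/4 - 17*v^2/8 - 31*v/8 - 3/4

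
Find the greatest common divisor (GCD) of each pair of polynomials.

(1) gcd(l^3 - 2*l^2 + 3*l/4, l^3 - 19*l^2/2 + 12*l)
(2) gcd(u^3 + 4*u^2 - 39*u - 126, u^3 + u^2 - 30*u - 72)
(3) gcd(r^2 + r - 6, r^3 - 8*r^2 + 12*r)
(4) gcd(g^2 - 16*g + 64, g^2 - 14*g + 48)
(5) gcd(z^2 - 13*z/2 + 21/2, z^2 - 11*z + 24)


(1) = gcd(l*(l - 3/2)*(l - 1/2), l*(l - 8)*(l - 3/2)) = l^2 - 3*l/2
(2) = gcd((u - 6)*(u + 3)*(u + 7), (u - 6)*(u + 3)*(u + 4)) = u^2 - 3*u - 18
(3) = gcd((r - 2)*(r + 3), r*(r - 6)*(r - 2)) = r - 2
(4) = gcd((g - 8)^2, (g - 8)*(g - 6)) = g - 8
(5) = z - 3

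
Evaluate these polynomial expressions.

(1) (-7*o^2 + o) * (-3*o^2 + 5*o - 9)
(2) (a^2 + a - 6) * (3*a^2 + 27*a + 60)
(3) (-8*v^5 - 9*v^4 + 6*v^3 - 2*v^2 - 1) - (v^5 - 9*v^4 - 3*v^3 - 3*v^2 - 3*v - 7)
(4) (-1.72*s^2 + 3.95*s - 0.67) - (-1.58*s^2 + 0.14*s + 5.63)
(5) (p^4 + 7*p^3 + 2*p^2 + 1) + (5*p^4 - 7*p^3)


(1) = 21*o^4 - 38*o^3 + 68*o^2 - 9*o
(2) = 3*a^4 + 30*a^3 + 69*a^2 - 102*a - 360
(3) = -9*v^5 + 9*v^3 + v^2 + 3*v + 6
(4) = -0.14*s^2 + 3.81*s - 6.3
(5) = 6*p^4 + 2*p^2 + 1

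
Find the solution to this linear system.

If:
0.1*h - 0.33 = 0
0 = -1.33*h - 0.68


Then:
No Solution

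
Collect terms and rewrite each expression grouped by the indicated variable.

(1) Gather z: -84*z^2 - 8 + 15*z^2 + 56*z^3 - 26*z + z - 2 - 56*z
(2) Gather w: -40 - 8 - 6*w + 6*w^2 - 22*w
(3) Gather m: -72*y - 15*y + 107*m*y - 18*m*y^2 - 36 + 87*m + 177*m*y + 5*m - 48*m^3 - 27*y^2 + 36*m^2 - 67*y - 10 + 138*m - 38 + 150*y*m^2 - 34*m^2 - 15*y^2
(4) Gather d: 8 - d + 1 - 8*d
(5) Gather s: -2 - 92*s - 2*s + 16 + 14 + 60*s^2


(1) = 56*z^3 - 69*z^2 - 81*z - 10
(2) = 6*w^2 - 28*w - 48
(3) = -48*m^3 + m^2*(150*y + 2) + m*(-18*y^2 + 284*y + 230) - 42*y^2 - 154*y - 84
(4) = 9 - 9*d
(5) = 60*s^2 - 94*s + 28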